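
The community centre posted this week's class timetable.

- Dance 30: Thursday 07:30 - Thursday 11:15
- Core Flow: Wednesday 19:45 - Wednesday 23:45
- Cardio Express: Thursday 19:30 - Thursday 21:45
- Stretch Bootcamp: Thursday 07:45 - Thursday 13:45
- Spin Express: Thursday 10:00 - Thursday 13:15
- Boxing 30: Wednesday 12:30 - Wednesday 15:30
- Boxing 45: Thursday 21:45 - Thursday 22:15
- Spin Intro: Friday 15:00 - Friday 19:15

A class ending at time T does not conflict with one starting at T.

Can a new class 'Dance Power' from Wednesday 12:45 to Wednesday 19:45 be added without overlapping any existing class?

Boxing 30: starts Wednesday 12:30 before Dance Power ends Wednesday 19:45, and ends Wednesday 15:30 after Dance Power starts Wednesday 12:45 → overlap.
Core Flow: starts Wednesday 19:45 at or after Dance Power ends Wednesday 19:45 → clear.
Dance 30: starts Thursday 07:30 at or after Dance Power ends Wednesday 19:45 → clear.
Stretch Bootcamp: starts Thursday 07:45 at or after Dance Power ends Wednesday 19:45 → clear.
Spin Express: starts Thursday 10:00 at or after Dance Power ends Wednesday 19:45 → clear.
Cardio Express: starts Thursday 19:30 at or after Dance Power ends Wednesday 19:45 → clear.
Boxing 45: starts Thursday 21:45 at or after Dance Power ends Wednesday 19:45 → clear.
Spin Intro: starts Friday 15:00 at or after Dance Power ends Wednesday 19:45 → clear.
Dance Power overlaps Boxing 30.

No — it overlaps Boxing 30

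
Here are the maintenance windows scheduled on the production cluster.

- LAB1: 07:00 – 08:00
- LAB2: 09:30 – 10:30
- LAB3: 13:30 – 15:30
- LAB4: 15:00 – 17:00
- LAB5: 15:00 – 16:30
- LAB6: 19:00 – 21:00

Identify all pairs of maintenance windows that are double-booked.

Sorted by start: LAB1, LAB2, LAB3, LAB4, LAB5, LAB6.
LAB2 starts after LAB1 ends, so nothing later overlaps LAB1 either.
LAB3 starts after LAB2 ends, so nothing later overlaps LAB2 either.
LAB4 starts before LAB3 ends → LAB3 and LAB4 overlap.
LAB5 starts before LAB3 ends → LAB3 and LAB5 overlap.
LAB6 starts after LAB3 ends.
LAB5 starts before LAB4 ends → LAB4 and LAB5 overlap.
LAB6 starts after LAB4 ends.
LAB6 starts after LAB5 ends.

LAB3 & LAB4, LAB3 & LAB5, LAB4 & LAB5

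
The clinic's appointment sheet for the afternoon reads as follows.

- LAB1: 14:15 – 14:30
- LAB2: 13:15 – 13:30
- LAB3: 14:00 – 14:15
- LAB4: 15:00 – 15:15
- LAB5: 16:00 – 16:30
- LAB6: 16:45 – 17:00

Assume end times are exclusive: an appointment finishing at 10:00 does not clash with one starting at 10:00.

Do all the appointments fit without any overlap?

Sorted by start: LAB2, LAB3, LAB1, LAB4, LAB5, LAB6.
LAB3 starts after LAB2 ends — done with LAB2.
LAB1 starts exactly when LAB3 ends (back-to-back, no overlap) — done with LAB3.
LAB4 starts after LAB1 ends — done with LAB1.
LAB5 starts after LAB4 ends — done with LAB4.
LAB6 starts after LAB5 ends.
Every pair is clear; the schedule has no overlaps.

Yes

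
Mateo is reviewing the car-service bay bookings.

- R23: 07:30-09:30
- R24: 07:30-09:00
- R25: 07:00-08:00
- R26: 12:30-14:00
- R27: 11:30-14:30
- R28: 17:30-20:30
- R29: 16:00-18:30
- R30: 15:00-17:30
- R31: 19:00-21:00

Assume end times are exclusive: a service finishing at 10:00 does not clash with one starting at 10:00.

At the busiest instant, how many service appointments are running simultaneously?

3

Walk through starts and ends in time order (an end at T is processed before a start at T):
07:00 start R25 → 1
07:30 start R23 → 2
07:30 start R24 → 3
08:00 end R25 → 2
09:00 end R24 → 1
09:30 end R23 → 0
11:30 start R27 → 1
12:30 start R26 → 2
14:00 end R26 → 1
14:30 end R27 → 0
15:00 start R30 → 1
16:00 start R29 → 2
17:30 end R30 → 1
17:30 start R28 → 2
18:30 end R29 → 1
19:00 start R31 → 2
20:30 end R28 → 1
21:00 end R31 → 0
Peak is 3, at 07:30 (R23, R24, R25).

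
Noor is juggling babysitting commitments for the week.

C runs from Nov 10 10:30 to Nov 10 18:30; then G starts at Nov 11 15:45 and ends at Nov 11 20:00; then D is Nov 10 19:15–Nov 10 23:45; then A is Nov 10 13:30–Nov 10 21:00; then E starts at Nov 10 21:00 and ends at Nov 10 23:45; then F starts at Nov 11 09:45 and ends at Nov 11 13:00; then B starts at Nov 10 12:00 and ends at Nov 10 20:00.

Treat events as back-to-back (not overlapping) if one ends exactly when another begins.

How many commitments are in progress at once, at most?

3

Walk through starts and ends in time order (an end at T is processed before a start at T):
Nov 10 10:30 start C → 1
Nov 10 12:00 start B → 2
Nov 10 13:30 start A → 3
Nov 10 18:30 end C → 2
Nov 10 19:15 start D → 3
Nov 10 20:00 end B → 2
Nov 10 21:00 end A → 1
Nov 10 21:00 start E → 2
Nov 10 23:45 end D → 1
Nov 10 23:45 end E → 0
Nov 11 09:45 start F → 1
Nov 11 13:00 end F → 0
Nov 11 15:45 start G → 1
Nov 11 20:00 end G → 0
Peak is 3, at Nov 10 13:30 (A, B, C).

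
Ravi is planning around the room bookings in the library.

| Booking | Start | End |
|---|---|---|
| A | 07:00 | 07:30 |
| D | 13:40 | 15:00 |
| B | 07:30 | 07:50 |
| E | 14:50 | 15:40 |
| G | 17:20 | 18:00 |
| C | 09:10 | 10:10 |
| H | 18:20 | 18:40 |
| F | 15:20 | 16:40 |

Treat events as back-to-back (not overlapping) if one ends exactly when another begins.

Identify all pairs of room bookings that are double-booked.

Sorted by start: A, B, C, D, E, F, G, H.
B starts exactly when A ends (back-to-back, no overlap), so A has no further overlaps.
C starts after B ends, so B has no further overlaps.
D starts after C ends, so C has no further overlaps.
E starts before D ends → D and E overlap.
F starts after D ends, so D has no further overlaps.
F starts before E ends → E and F overlap.
G starts after E ends, so E has no further overlaps.
G starts after F ends, so F has no further overlaps.
H starts after G ends.

D & E, E & F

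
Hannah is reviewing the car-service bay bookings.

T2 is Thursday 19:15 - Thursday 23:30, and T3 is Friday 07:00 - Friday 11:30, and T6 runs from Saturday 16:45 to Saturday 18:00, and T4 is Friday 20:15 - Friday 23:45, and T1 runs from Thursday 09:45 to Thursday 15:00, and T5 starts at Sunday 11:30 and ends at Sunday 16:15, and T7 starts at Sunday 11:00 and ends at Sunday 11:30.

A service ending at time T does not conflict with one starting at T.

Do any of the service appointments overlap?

Check each pair: they overlap iff neither finishes before the other starts.
Sorted by start: T1, T2, T3, T4, T6, T7, T5.
T2 starts after T1 ends, so T1 has no further overlaps.
T3 starts after T2 ends, so T2 has no further overlaps.
T4 starts after T3 ends, so T3 has no further overlaps.
T6 starts after T4 ends, so T4 has no further overlaps.
T7 starts after T6 ends, so T6 has no further overlaps.
T5 starts exactly when T7 ends (back-to-back, no overlap).
Every pair is clear; the schedule has no overlaps.

No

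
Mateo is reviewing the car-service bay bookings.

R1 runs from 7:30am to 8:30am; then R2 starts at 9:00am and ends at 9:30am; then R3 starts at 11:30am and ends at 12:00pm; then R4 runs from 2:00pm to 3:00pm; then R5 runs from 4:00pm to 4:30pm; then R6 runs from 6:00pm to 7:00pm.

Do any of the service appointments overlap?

No

Check each pair: they overlap iff neither finishes before the other starts.
Sorted by start: R1, R2, R3, R4, R5, R6.
R2 starts after R1 ends; R1 is clear from here.
R3 starts after R2 ends; R2 is clear from here.
R4 starts after R3 ends; R3 is clear from here.
R5 starts after R4 ends; R4 is clear from here.
R6 starts after R5 ends.
Every pair is clear; the schedule has no overlaps.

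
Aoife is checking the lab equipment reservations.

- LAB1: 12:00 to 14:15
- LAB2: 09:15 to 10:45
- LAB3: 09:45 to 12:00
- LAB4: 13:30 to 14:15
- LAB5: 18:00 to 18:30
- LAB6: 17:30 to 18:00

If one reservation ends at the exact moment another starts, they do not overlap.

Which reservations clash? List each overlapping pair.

Sorted by start: LAB2, LAB3, LAB1, LAB4, LAB6, LAB5.
LAB3 starts before LAB2 ends → LAB2 and LAB3 overlap.
LAB1 starts after LAB2 ends, so nothing later overlaps LAB2 either.
LAB1 starts exactly when LAB3 ends (back-to-back, no overlap), so nothing later overlaps LAB3 either.
LAB4 starts before LAB1 ends → LAB1 and LAB4 overlap.
LAB6 starts after LAB1 ends, so nothing later overlaps LAB1 either.
LAB6 starts after LAB4 ends, so nothing later overlaps LAB4 either.
LAB5 starts exactly when LAB6 ends (back-to-back, no overlap).

LAB1 & LAB4, LAB2 & LAB3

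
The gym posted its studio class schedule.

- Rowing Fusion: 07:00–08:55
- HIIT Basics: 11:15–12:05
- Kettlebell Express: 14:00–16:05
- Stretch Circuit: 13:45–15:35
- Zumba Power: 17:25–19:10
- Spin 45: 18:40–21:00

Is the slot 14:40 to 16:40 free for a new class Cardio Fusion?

No — it overlaps Kettlebell Express, Stretch Circuit

Rowing Fusion: ends 08:55 at or before Cardio Fusion starts 14:40 → clear.
HIIT Basics: ends 12:05 at or before Cardio Fusion starts 14:40 → clear.
Stretch Circuit: starts 13:45 before Cardio Fusion ends 16:40, and ends 15:35 after Cardio Fusion starts 14:40 → overlap.
Kettlebell Express: starts 14:00 before Cardio Fusion ends 16:40, and ends 16:05 after Cardio Fusion starts 14:40 → overlap.
Zumba Power: starts 17:25 at or after Cardio Fusion ends 16:40 → clear.
Spin 45: starts 18:40 at or after Cardio Fusion ends 16:40 → clear.
Cardio Fusion overlaps Kettlebell Express, Stretch Circuit.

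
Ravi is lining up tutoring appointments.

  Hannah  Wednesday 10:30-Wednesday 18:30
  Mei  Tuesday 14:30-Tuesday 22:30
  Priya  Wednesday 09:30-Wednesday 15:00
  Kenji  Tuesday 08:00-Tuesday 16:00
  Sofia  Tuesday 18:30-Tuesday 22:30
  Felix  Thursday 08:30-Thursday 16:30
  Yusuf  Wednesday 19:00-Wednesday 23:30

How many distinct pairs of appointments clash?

Sorted by start: Kenji, Mei, Sofia, Priya, Hannah, Yusuf, Felix.
Mei starts before Kenji ends → Kenji and Mei overlap.
Sofia starts after Kenji ends — done with Kenji.
Sofia starts before Mei ends → Mei and Sofia overlap.
Priya starts after Mei ends — done with Mei.
Priya starts after Sofia ends — done with Sofia.
Hannah starts before Priya ends → Priya and Hannah overlap.
Yusuf starts after Priya ends — done with Priya.
Yusuf starts after Hannah ends — done with Hannah.
Felix starts after Yusuf ends.
Overlapping pairs: Hannah & Priya, Kenji & Mei, Mei & Sofia — 3 in total.

3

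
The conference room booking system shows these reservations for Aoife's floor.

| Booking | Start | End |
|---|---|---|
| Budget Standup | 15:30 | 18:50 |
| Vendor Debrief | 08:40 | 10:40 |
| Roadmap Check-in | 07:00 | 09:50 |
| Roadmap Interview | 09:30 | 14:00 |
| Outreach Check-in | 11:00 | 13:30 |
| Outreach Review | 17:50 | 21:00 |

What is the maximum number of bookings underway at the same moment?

3

Sweep the timeline, counting +1 at each start and −1 at each end (ends before starts at a tie):
07:00 start Roadmap Check-in → 1
08:40 start Vendor Debrief → 2
09:30 start Roadmap Interview → 3
09:50 end Roadmap Check-in → 2
10:40 end Vendor Debrief → 1
11:00 start Outreach Check-in → 2
13:30 end Outreach Check-in → 1
14:00 end Roadmap Interview → 0
15:30 start Budget Standup → 1
17:50 start Outreach Review → 2
18:50 end Budget Standup → 1
21:00 end Outreach Review → 0
Peak is 3, at 09:30 (Roadmap Check-in, Roadmap Interview, Vendor Debrief).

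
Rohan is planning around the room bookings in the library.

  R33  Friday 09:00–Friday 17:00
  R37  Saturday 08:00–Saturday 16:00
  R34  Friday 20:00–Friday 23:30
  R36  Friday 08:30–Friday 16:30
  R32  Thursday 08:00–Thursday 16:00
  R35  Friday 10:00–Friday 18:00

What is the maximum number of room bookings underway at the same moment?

3

Sweep the timeline, counting +1 at each start and −1 at each end (ends before starts at a tie):
Thursday 08:00 start R32 → 1
Thursday 16:00 end R32 → 0
Friday 08:30 start R36 → 1
Friday 09:00 start R33 → 2
Friday 10:00 start R35 → 3
Friday 16:30 end R36 → 2
Friday 17:00 end R33 → 1
Friday 18:00 end R35 → 0
Friday 20:00 start R34 → 1
Friday 23:30 end R34 → 0
Saturday 08:00 start R37 → 1
Saturday 16:00 end R37 → 0
Peak is 3, at Friday 10:00 (R33, R35, R36).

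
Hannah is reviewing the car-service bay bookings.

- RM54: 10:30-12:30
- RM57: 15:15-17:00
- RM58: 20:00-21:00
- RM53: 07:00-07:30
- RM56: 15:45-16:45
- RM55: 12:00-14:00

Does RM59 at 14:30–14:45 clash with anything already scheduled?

RM53: ends 07:30 at or before RM59 starts 14:30 → clear.
RM54: ends 12:30 at or before RM59 starts 14:30 → clear.
RM55: ends 14:00 at or before RM59 starts 14:30 → clear.
RM57: starts 15:15 at or after RM59 ends 14:45 → clear.
RM56: starts 15:45 at or after RM59 ends 14:45 → clear.
RM58: starts 20:00 at or after RM59 ends 14:45 → clear.

No — it doesn't clash with anything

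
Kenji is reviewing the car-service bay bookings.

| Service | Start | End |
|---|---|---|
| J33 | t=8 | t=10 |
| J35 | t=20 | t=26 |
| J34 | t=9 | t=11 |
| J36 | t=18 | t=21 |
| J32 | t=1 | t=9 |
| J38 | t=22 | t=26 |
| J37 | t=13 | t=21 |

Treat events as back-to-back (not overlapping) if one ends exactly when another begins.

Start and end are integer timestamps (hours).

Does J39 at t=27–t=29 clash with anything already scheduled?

J32: ends t=9 at or before J39 starts t=27 → clear.
J33: ends t=10 at or before J39 starts t=27 → clear.
J34: ends t=11 at or before J39 starts t=27 → clear.
J37: ends t=21 at or before J39 starts t=27 → clear.
J36: ends t=21 at or before J39 starts t=27 → clear.
J35: ends t=26 at or before J39 starts t=27 → clear.
J38: ends t=26 at or before J39 starts t=27 → clear.

No — it doesn't clash with anything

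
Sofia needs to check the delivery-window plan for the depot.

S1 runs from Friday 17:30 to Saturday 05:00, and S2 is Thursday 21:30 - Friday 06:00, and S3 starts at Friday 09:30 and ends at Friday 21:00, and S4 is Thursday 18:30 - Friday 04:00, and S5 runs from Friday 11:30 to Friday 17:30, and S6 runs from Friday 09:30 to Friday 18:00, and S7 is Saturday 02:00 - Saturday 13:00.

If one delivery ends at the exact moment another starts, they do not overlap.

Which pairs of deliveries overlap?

Sorted by start: S4, S2, S3, S6, S5, S1, S7.
S2 starts before S4 ends → S4 and S2 overlap.
S3 starts after S4 ends, so nothing later overlaps S4 either.
S3 starts after S2 ends, so nothing later overlaps S2 either.
S6 starts before S3 ends → S3 and S6 overlap.
S5 starts before S3 ends → S3 and S5 overlap.
S1 starts before S3 ends → S3 and S1 overlap.
S7 starts after S3 ends.
S5 starts before S6 ends → S6 and S5 overlap.
S1 starts before S6 ends → S6 and S1 overlap.
S7 starts after S6 ends.
S1 starts exactly when S5 ends (back-to-back, no overlap), so nothing later overlaps S5 either.
S7 starts before S1 ends → S1 and S7 overlap.

S1 & S3, S1 & S6, S1 & S7, S2 & S4, S3 & S5, S3 & S6, S5 & S6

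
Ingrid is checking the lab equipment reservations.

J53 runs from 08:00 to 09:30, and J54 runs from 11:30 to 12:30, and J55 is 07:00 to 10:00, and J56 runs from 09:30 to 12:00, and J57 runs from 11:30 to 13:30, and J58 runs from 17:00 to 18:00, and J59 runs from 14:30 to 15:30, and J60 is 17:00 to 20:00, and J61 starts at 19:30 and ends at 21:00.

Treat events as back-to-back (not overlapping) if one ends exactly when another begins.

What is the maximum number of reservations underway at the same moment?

Walk through starts and ends in time order (an end at T is processed before a start at T):
07:00 start J55 → 1
08:00 start J53 → 2
09:30 end J53 → 1
09:30 start J56 → 2
10:00 end J55 → 1
11:30 start J54 → 2
11:30 start J57 → 3
12:00 end J56 → 2
12:30 end J54 → 1
13:30 end J57 → 0
14:30 start J59 → 1
15:30 end J59 → 0
17:00 start J58 → 1
17:00 start J60 → 2
18:00 end J58 → 1
19:30 start J61 → 2
20:00 end J60 → 1
21:00 end J61 → 0
Peak is 3, at 11:30 (J54, J56, J57).

3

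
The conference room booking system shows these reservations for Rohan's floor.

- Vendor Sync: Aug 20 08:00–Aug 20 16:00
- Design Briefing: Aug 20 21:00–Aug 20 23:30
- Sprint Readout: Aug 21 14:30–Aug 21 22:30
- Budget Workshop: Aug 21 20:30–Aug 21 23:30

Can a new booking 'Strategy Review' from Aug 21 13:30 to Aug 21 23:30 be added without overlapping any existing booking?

No — it overlaps Budget Workshop, Sprint Readout

Vendor Sync: ends Aug 20 16:00 at or before Strategy Review starts Aug 21 13:30 → clear.
Design Briefing: ends Aug 20 23:30 at or before Strategy Review starts Aug 21 13:30 → clear.
Sprint Readout: starts Aug 21 14:30 before Strategy Review ends Aug 21 23:30, and ends Aug 21 22:30 after Strategy Review starts Aug 21 13:30 → overlap.
Budget Workshop: starts Aug 21 20:30 before Strategy Review ends Aug 21 23:30, and ends Aug 21 23:30 after Strategy Review starts Aug 21 13:30 → overlap.
Strategy Review overlaps Sprint Readout, Budget Workshop.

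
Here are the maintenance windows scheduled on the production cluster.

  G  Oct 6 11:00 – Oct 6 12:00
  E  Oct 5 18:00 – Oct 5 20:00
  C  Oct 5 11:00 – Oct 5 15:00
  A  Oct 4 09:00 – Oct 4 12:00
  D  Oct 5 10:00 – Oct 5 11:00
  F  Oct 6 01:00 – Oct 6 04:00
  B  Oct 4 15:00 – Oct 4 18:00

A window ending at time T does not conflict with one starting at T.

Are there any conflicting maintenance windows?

No

Sorted by start: A, B, D, C, E, F, G.
B starts after A ends, so A has no further overlaps.
D starts after B ends, so B has no further overlaps.
C starts exactly when D ends (back-to-back, no overlap), so D has no further overlaps.
E starts after C ends, so C has no further overlaps.
F starts after E ends, so E has no further overlaps.
G starts after F ends.
Every pair is clear; the schedule has no overlaps.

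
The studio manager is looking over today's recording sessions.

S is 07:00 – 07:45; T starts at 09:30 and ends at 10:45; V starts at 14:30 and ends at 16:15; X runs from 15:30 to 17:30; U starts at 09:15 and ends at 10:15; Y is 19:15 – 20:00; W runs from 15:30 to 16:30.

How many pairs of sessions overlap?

Sorted by start: S, U, T, V, W, X, Y.
U starts after S ends — done with S.
T starts before U ends → U and T overlap.
V starts after U ends — done with U.
V starts after T ends — done with T.
W starts before V ends → V and W overlap.
X starts before V ends → V and X overlap.
Y starts after V ends.
X starts before W ends → W and X overlap.
Y starts after W ends.
Y starts after X ends.
Overlapping pairs: T & U, V & W, V & X, W & X — 4 in total.

4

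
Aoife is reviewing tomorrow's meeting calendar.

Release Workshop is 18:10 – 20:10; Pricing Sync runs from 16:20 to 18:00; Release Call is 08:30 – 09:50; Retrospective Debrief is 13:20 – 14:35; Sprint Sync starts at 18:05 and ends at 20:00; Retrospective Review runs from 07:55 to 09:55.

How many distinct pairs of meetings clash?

2

Sorted by start: Retrospective Review, Release Call, Retrospective Debrief, Pricing Sync, Sprint Sync, Release Workshop.
Release Call starts before Retrospective Review ends → Retrospective Review and Release Call overlap.
Retrospective Debrief starts after Retrospective Review ends, so Retrospective Review has no further overlaps.
Retrospective Debrief starts after Release Call ends, so Release Call has no further overlaps.
Pricing Sync starts after Retrospective Debrief ends, so Retrospective Debrief has no further overlaps.
Sprint Sync starts after Pricing Sync ends, so Pricing Sync has no further overlaps.
Release Workshop starts before Sprint Sync ends → Sprint Sync and Release Workshop overlap.
Overlapping pairs: Release Call & Retrospective Review, Release Workshop & Sprint Sync — 2 in total.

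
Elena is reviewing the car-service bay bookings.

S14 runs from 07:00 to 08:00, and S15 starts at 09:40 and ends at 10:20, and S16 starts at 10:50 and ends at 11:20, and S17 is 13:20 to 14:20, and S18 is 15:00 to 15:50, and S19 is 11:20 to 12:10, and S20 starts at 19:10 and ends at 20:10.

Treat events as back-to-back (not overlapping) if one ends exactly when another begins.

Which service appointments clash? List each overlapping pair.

Sorted by start: S14, S15, S16, S19, S17, S18, S20.
S15 starts after S14 ends, so S14 has no further overlaps.
S16 starts after S15 ends, so S15 has no further overlaps.
S19 starts exactly when S16 ends (back-to-back, no overlap), so S16 has no further overlaps.
S17 starts after S19 ends, so S19 has no further overlaps.
S18 starts after S17 ends, so S17 has no further overlaps.
S20 starts after S18 ends.

no conflicts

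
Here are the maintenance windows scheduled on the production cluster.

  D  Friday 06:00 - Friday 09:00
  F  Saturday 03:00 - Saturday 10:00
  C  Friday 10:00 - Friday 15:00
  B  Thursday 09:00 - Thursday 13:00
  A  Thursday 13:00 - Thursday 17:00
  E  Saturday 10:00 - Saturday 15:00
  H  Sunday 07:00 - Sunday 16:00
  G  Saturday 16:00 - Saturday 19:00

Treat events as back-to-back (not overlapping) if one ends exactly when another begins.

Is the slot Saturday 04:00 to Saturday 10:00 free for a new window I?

B: ends Thursday 13:00 at or before I starts Saturday 04:00 → clear.
A: ends Thursday 17:00 at or before I starts Saturday 04:00 → clear.
D: ends Friday 09:00 at or before I starts Saturday 04:00 → clear.
C: ends Friday 15:00 at or before I starts Saturday 04:00 → clear.
F: starts Saturday 03:00 before I ends Saturday 10:00, and ends Saturday 10:00 after I starts Saturday 04:00 → overlap.
E: starts Saturday 10:00 at or after I ends Saturday 10:00 → clear.
G: starts Saturday 16:00 at or after I ends Saturday 10:00 → clear.
H: starts Sunday 07:00 at or after I ends Saturday 10:00 → clear.
I overlaps F.

No — it overlaps F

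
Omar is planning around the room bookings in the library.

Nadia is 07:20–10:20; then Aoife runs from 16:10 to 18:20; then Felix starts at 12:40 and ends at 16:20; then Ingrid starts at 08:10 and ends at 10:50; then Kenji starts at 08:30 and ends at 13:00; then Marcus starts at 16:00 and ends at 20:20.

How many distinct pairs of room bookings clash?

7

Sorted by start: Nadia, Ingrid, Kenji, Felix, Marcus, Aoife.
Ingrid starts before Nadia ends → Nadia and Ingrid overlap.
Kenji starts before Nadia ends → Nadia and Kenji overlap.
Felix starts after Nadia ends; Nadia is clear from here.
Kenji starts before Ingrid ends → Ingrid and Kenji overlap.
Felix starts after Ingrid ends; Ingrid is clear from here.
Felix starts before Kenji ends → Kenji and Felix overlap.
Marcus starts after Kenji ends; Kenji is clear from here.
Marcus starts before Felix ends → Felix and Marcus overlap.
Aoife starts before Felix ends → Felix and Aoife overlap.
Aoife starts before Marcus ends → Marcus and Aoife overlap.
Overlapping pairs: Aoife & Felix, Aoife & Marcus, Felix & Kenji, Felix & Marcus, Ingrid & Kenji, Ingrid & Nadia, Kenji & Nadia — 7 in total.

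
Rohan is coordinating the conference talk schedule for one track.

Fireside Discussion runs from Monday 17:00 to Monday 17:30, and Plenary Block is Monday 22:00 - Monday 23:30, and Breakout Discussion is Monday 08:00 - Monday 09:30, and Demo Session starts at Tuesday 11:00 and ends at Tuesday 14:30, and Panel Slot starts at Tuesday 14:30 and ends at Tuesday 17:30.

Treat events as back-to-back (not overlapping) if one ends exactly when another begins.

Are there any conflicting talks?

No

Sorted by start: Breakout Discussion, Fireside Discussion, Plenary Block, Demo Session, Panel Slot.
Fireside Discussion starts after Breakout Discussion ends — done with Breakout Discussion.
Plenary Block starts after Fireside Discussion ends — done with Fireside Discussion.
Demo Session starts after Plenary Block ends — done with Plenary Block.
Panel Slot starts exactly when Demo Session ends (back-to-back, no overlap).
Every pair is clear; the schedule has no overlaps.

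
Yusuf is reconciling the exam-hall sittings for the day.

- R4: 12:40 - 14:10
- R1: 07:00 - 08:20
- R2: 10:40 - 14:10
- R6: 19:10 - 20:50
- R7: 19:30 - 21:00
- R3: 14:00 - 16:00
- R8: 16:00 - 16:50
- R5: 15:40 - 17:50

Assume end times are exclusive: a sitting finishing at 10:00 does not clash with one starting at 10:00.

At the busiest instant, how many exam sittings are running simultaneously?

Sweep the timeline, counting +1 at each start and −1 at each end (ends before starts at a tie):
07:00 start R1 → 1
08:20 end R1 → 0
10:40 start R2 → 1
12:40 start R4 → 2
14:00 start R3 → 3
14:10 end R2 → 2
14:10 end R4 → 1
15:40 start R5 → 2
16:00 end R3 → 1
16:00 start R8 → 2
16:50 end R8 → 1
17:50 end R5 → 0
19:10 start R6 → 1
19:30 start R7 → 2
20:50 end R6 → 1
21:00 end R7 → 0
Peak is 3, at 14:00 (R2, R3, R4).

3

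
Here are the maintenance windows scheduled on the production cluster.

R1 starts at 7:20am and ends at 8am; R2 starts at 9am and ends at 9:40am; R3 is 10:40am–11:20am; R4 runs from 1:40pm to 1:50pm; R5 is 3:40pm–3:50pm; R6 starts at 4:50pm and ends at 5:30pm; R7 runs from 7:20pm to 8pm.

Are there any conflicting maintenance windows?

No

Check each pair: they overlap iff neither finishes before the other starts.
Sorted by start: R1, R2, R3, R4, R5, R6, R7.
R2 starts after R1 ends; R1 is clear from here.
R3 starts after R2 ends; R2 is clear from here.
R4 starts after R3 ends; R3 is clear from here.
R5 starts after R4 ends; R4 is clear from here.
R6 starts after R5 ends; R5 is clear from here.
R7 starts after R6 ends.
Every pair is clear; the schedule has no overlaps.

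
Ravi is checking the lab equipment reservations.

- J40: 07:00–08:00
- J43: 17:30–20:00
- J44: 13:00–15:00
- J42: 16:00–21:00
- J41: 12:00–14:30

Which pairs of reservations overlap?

J41 & J44, J42 & J43

Two intervals overlap when each starts before the other ends.
Sorted by start: J40, J41, J44, J42, J43.
J41 starts after J40 ends, so J40 has no further overlaps.
J44 starts before J41 ends → J41 and J44 overlap.
J42 starts after J41 ends, so J41 has no further overlaps.
J42 starts after J44 ends, so J44 has no further overlaps.
J43 starts before J42 ends → J42 and J43 overlap.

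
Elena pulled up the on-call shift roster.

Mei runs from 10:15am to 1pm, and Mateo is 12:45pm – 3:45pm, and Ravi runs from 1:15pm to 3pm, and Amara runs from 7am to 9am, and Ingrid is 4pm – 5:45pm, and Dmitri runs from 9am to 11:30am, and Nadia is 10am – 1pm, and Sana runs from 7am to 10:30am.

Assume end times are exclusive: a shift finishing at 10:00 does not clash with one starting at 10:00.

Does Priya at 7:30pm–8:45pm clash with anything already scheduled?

Amara: ends 9am at or before Priya starts 7:30pm → clear.
Sana: ends 10:30am at or before Priya starts 7:30pm → clear.
Dmitri: ends 11:30am at or before Priya starts 7:30pm → clear.
Nadia: ends 1pm at or before Priya starts 7:30pm → clear.
Mei: ends 1pm at or before Priya starts 7:30pm → clear.
Mateo: ends 3:45pm at or before Priya starts 7:30pm → clear.
Ravi: ends 3pm at or before Priya starts 7:30pm → clear.
Ingrid: ends 5:45pm at or before Priya starts 7:30pm → clear.

No — it doesn't clash with anything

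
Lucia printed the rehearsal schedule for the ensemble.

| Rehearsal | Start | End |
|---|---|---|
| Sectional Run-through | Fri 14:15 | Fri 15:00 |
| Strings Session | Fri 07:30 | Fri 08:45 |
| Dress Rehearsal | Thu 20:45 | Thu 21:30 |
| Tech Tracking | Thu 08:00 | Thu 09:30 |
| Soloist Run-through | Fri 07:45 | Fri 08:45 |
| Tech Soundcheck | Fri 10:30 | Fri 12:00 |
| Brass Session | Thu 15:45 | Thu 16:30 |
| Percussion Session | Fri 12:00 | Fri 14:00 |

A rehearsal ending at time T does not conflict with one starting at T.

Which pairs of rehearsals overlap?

Sorted by start: Tech Tracking, Brass Session, Dress Rehearsal, Strings Session, Soloist Run-through, Tech Soundcheck, Percussion Session, Sectional Run-through.
Brass Session starts after Tech Tracking ends, so Tech Tracking has no further overlaps.
Dress Rehearsal starts after Brass Session ends, so Brass Session has no further overlaps.
Strings Session starts after Dress Rehearsal ends, so Dress Rehearsal has no further overlaps.
Soloist Run-through starts before Strings Session ends → Strings Session and Soloist Run-through overlap.
Tech Soundcheck starts after Strings Session ends, so Strings Session has no further overlaps.
Tech Soundcheck starts after Soloist Run-through ends, so Soloist Run-through has no further overlaps.
Percussion Session starts exactly when Tech Soundcheck ends (back-to-back, no overlap), so Tech Soundcheck has no further overlaps.
Sectional Run-through starts after Percussion Session ends.

Soloist Run-through & Strings Session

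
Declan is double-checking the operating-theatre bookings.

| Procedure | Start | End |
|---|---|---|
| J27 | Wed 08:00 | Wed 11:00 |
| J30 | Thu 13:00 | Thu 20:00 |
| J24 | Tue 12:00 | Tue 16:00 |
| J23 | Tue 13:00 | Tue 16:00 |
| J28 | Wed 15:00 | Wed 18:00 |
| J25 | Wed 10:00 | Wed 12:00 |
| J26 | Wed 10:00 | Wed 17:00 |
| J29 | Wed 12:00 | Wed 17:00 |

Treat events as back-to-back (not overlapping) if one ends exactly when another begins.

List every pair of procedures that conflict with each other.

Two intervals overlap when each starts before the other ends.
Sorted by start: J24, J23, J27, J25, J26, J29, J28, J30.
J23 starts before J24 ends → J24 and J23 overlap.
J27 starts after J24 ends, so J24 has no further overlaps.
J27 starts after J23 ends, so J23 has no further overlaps.
J25 starts before J27 ends → J27 and J25 overlap.
J26 starts before J27 ends → J27 and J26 overlap.
J29 starts after J27 ends, so J27 has no further overlaps.
J26 starts before J25 ends → J25 and J26 overlap.
J29 starts exactly when J25 ends (back-to-back, no overlap), so J25 has no further overlaps.
J29 starts before J26 ends → J26 and J29 overlap.
J28 starts before J26 ends → J26 and J28 overlap.
J30 starts after J26 ends.
J28 starts before J29 ends → J29 and J28 overlap.
J30 starts after J29 ends.
J30 starts after J28 ends.

J23 & J24, J25 & J26, J25 & J27, J26 & J27, J26 & J28, J26 & J29, J28 & J29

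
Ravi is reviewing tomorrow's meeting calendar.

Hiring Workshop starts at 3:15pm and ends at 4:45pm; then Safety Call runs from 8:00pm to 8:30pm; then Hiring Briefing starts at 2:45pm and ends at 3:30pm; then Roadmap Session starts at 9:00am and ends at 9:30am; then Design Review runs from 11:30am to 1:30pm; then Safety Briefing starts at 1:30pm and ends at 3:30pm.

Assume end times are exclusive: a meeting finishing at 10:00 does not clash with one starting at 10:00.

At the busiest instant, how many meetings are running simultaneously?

Sort all start/end points and keep a running count:
9:00am start Roadmap Session → 1
9:30am end Roadmap Session → 0
11:30am start Design Review → 1
1:30pm end Design Review → 0
1:30pm start Safety Briefing → 1
2:45pm start Hiring Briefing → 2
3:15pm start Hiring Workshop → 3
3:30pm end Hiring Briefing → 2
3:30pm end Safety Briefing → 1
4:45pm end Hiring Workshop → 0
8:00pm start Safety Call → 1
8:30pm end Safety Call → 0
Peak is 3, at 3:15pm (Hiring Briefing, Hiring Workshop, Safety Briefing).

3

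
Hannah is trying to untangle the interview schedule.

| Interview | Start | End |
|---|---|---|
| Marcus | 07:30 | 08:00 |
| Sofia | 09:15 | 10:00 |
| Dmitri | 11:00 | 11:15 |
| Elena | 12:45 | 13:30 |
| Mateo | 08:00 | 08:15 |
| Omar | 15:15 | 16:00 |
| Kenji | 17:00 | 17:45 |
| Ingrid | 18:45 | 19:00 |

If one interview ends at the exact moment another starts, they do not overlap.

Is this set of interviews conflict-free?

Yes

Sorted by start: Marcus, Mateo, Sofia, Dmitri, Elena, Omar, Kenji, Ingrid.
Mateo starts exactly when Marcus ends (back-to-back, no overlap); Marcus is clear from here.
Sofia starts after Mateo ends; Mateo is clear from here.
Dmitri starts after Sofia ends; Sofia is clear from here.
Elena starts after Dmitri ends; Dmitri is clear from here.
Omar starts after Elena ends; Elena is clear from here.
Kenji starts after Omar ends; Omar is clear from here.
Ingrid starts after Kenji ends.
Every pair is clear; the schedule has no overlaps.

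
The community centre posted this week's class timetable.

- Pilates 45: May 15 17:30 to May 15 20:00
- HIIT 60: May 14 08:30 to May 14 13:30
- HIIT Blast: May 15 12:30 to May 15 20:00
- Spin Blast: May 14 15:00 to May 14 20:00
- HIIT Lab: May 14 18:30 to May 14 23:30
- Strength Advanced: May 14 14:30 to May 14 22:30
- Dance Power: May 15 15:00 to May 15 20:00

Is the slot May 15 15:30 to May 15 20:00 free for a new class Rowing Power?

HIIT 60: ends May 14 13:30 at or before Rowing Power starts May 15 15:30 → clear.
Strength Advanced: ends May 14 22:30 at or before Rowing Power starts May 15 15:30 → clear.
Spin Blast: ends May 14 20:00 at or before Rowing Power starts May 15 15:30 → clear.
HIIT Lab: ends May 14 23:30 at or before Rowing Power starts May 15 15:30 → clear.
HIIT Blast: starts May 15 12:30 before Rowing Power ends May 15 20:00, and ends May 15 20:00 after Rowing Power starts May 15 15:30 → overlap.
Dance Power: starts May 15 15:00 before Rowing Power ends May 15 20:00, and ends May 15 20:00 after Rowing Power starts May 15 15:30 → overlap.
Pilates 45: starts May 15 17:30 before Rowing Power ends May 15 20:00, and ends May 15 20:00 after Rowing Power starts May 15 15:30 → overlap.
Rowing Power overlaps HIIT Blast, Pilates 45, Dance Power.

No — it overlaps Dance Power, HIIT Blast, Pilates 45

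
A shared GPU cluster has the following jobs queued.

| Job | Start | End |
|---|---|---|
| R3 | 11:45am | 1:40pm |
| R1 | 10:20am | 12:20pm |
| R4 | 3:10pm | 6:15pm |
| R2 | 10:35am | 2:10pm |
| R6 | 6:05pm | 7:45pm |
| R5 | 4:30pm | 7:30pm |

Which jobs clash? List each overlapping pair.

R1 & R2, R1 & R3, R2 & R3, R4 & R5, R4 & R6, R5 & R6

Sorted by start: R1, R2, R3, R4, R5, R6.
R2 starts before R1 ends → R1 and R2 overlap.
R3 starts before R1 ends → R1 and R3 overlap.
R4 starts after R1 ends — done with R1.
R3 starts before R2 ends → R2 and R3 overlap.
R4 starts after R2 ends — done with R2.
R4 starts after R3 ends — done with R3.
R5 starts before R4 ends → R4 and R5 overlap.
R6 starts before R4 ends → R4 and R6 overlap.
R6 starts before R5 ends → R5 and R6 overlap.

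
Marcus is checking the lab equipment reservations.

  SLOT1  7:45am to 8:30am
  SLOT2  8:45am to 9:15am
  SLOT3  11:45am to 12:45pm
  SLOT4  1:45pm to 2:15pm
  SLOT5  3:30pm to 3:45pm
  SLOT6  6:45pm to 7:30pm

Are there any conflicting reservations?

Check each pair: they overlap iff neither finishes before the other starts.
Sorted by start: SLOT1, SLOT2, SLOT3, SLOT4, SLOT5, SLOT6.
SLOT2 starts after SLOT1 ends, so SLOT1 has no further overlaps.
SLOT3 starts after SLOT2 ends, so SLOT2 has no further overlaps.
SLOT4 starts after SLOT3 ends, so SLOT3 has no further overlaps.
SLOT5 starts after SLOT4 ends, so SLOT4 has no further overlaps.
SLOT6 starts after SLOT5 ends.
Every pair is clear; the schedule has no overlaps.

No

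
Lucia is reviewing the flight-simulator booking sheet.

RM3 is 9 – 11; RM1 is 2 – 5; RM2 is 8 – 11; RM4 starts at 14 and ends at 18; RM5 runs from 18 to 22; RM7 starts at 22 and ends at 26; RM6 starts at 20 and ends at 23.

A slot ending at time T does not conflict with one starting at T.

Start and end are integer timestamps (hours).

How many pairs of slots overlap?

3

Sorted by start: RM1, RM2, RM3, RM4, RM5, RM6, RM7.
RM2 starts after RM1 ends — done with RM1.
RM3 starts before RM2 ends → RM2 and RM3 overlap.
RM4 starts after RM2 ends — done with RM2.
RM4 starts after RM3 ends — done with RM3.
RM5 starts exactly when RM4 ends (back-to-back, no overlap) — done with RM4.
RM6 starts before RM5 ends → RM5 and RM6 overlap.
RM7 starts exactly when RM5 ends (back-to-back, no overlap).
RM7 starts before RM6 ends → RM6 and RM7 overlap.
Overlapping pairs: RM2 & RM3, RM5 & RM6, RM6 & RM7 — 3 in total.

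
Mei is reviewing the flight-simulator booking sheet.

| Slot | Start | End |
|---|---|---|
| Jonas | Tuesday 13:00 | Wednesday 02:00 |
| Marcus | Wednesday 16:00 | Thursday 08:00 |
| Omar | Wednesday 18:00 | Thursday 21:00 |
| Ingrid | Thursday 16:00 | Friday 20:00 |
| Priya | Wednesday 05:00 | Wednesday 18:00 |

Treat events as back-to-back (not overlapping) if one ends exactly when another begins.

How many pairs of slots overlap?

3

Sorted by start: Jonas, Priya, Marcus, Omar, Ingrid.
Priya starts after Jonas ends; Jonas is clear from here.
Marcus starts before Priya ends → Priya and Marcus overlap.
Omar starts exactly when Priya ends (back-to-back, no overlap); Priya is clear from here.
Omar starts before Marcus ends → Marcus and Omar overlap.
Ingrid starts after Marcus ends.
Ingrid starts before Omar ends → Omar and Ingrid overlap.
Overlapping pairs: Ingrid & Omar, Marcus & Omar, Marcus & Priya — 3 in total.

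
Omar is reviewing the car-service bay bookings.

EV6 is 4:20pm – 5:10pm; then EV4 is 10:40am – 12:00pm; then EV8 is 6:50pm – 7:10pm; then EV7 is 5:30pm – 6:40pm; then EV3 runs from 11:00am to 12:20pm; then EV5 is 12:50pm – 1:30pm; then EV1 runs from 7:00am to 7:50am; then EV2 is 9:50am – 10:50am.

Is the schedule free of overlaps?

Two intervals overlap when each starts before the other ends.
Sorted by start: EV1, EV2, EV4, EV3, EV5, EV6, EV7, EV8.
EV2 starts after EV1 ends, so EV1 has no further overlaps.
EV4 starts before EV2 ends → EV2 and EV4 overlap.
That's a conflict, so the schedule is not conflict-free.

No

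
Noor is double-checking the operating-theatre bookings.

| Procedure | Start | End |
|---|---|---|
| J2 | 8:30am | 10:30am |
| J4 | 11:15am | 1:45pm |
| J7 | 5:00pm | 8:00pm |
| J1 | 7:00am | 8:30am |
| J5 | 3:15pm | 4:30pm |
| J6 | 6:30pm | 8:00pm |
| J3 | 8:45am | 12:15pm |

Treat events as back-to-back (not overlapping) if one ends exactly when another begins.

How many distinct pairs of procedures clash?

Sorted by start: J1, J2, J3, J4, J5, J7, J6.
J2 starts exactly when J1 ends (back-to-back, no overlap), so nothing later overlaps J1 either.
J3 starts before J2 ends → J2 and J3 overlap.
J4 starts after J2 ends, so nothing later overlaps J2 either.
J4 starts before J3 ends → J3 and J4 overlap.
J5 starts after J3 ends, so nothing later overlaps J3 either.
J5 starts after J4 ends, so nothing later overlaps J4 either.
J7 starts after J5 ends, so nothing later overlaps J5 either.
J6 starts before J7 ends → J7 and J6 overlap.
Overlapping pairs: J2 & J3, J3 & J4, J6 & J7 — 3 in total.

3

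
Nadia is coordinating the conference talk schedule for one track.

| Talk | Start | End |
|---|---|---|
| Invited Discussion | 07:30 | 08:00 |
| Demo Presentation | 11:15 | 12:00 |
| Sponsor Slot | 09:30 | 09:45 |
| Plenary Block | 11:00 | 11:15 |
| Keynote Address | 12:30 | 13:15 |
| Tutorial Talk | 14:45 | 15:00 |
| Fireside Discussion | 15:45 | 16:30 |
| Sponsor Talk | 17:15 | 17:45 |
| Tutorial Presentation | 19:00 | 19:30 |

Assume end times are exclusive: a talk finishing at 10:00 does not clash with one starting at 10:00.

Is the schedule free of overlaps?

Yes

Two intervals overlap when each starts before the other ends.
Sorted by start: Invited Discussion, Sponsor Slot, Plenary Block, Demo Presentation, Keynote Address, Tutorial Talk, Fireside Discussion, Sponsor Talk, Tutorial Presentation.
Sponsor Slot starts after Invited Discussion ends, so nothing later overlaps Invited Discussion either.
Plenary Block starts after Sponsor Slot ends, so nothing later overlaps Sponsor Slot either.
Demo Presentation starts exactly when Plenary Block ends (back-to-back, no overlap), so nothing later overlaps Plenary Block either.
Keynote Address starts after Demo Presentation ends, so nothing later overlaps Demo Presentation either.
Tutorial Talk starts after Keynote Address ends, so nothing later overlaps Keynote Address either.
Fireside Discussion starts after Tutorial Talk ends, so nothing later overlaps Tutorial Talk either.
Sponsor Talk starts after Fireside Discussion ends, so nothing later overlaps Fireside Discussion either.
Tutorial Presentation starts after Sponsor Talk ends.
Every pair is clear; the schedule has no overlaps.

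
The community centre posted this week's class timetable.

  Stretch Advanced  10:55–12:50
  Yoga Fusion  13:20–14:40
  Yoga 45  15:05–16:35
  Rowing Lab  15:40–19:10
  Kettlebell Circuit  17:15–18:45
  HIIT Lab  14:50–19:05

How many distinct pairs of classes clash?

Two intervals overlap when each starts before the other ends.
Sorted by start: Stretch Advanced, Yoga Fusion, HIIT Lab, Yoga 45, Rowing Lab, Kettlebell Circuit.
Yoga Fusion starts after Stretch Advanced ends; Stretch Advanced is clear from here.
HIIT Lab starts after Yoga Fusion ends; Yoga Fusion is clear from here.
Yoga 45 starts before HIIT Lab ends → HIIT Lab and Yoga 45 overlap.
Rowing Lab starts before HIIT Lab ends → HIIT Lab and Rowing Lab overlap.
Kettlebell Circuit starts before HIIT Lab ends → HIIT Lab and Kettlebell Circuit overlap.
Rowing Lab starts before Yoga 45 ends → Yoga 45 and Rowing Lab overlap.
Kettlebell Circuit starts after Yoga 45 ends.
Kettlebell Circuit starts before Rowing Lab ends → Rowing Lab and Kettlebell Circuit overlap.
Overlapping pairs: HIIT Lab & Kettlebell Circuit, HIIT Lab & Rowing Lab, HIIT Lab & Yoga 45, Kettlebell Circuit & Rowing Lab, Rowing Lab & Yoga 45 — 5 in total.

5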